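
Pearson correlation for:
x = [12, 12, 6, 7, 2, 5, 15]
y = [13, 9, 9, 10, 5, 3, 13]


n=7, Σx=59, Σy=62, Σxy=608, Σx²=627, Σy²=634
r = (7×608 - 59×62)/√((7×627 - 59²)(7×634 - 62²))
= 598/√(908×594) = 598/√539352 ≈ 598/734.4059 ≈ 0.8143

r ≈ 0.8143


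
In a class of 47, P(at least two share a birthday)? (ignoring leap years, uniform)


P(all different) = Π(365-i)/365 for i=0..46
= 0.045226
P(match) = 1 - 0.045226 = 0.954774

P ≈ 0.9548 ≈ 95.48%


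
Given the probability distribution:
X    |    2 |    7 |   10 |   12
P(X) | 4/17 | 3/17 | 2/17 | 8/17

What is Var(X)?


E[X] = 145/17
E[X²] = 1515/17
Var(X) = E[X²] - (E[X])² = 1515/17 - 21025/289 = 4730/289

Var(X) = 4730/289 ≈ 16.3668


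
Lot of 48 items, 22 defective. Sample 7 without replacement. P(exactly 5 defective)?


Hypergeometric: C(22,5)×C(26,2)/C(48,7)
= 26334×325/73629072 = 43225/371864

P(X=5) = 43225/371864 ≈ 11.62%


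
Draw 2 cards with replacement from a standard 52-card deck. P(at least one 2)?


P(not a 2) = 48/52 = 12/13
P(none in 2 draws) = (12/13)^2 = 144/169
P(≥1 2) = 1 - 144/169 = 25/169

P = 25/169 ≈ 14.79%


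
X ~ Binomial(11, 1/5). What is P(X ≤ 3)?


P(X ≤ 3) = Σ P(X=i) for i=0..3
P(X=0) = 4194304/48828125
P(X=1) = 11534336/48828125
P(X=2) = 2883584/9765625
P(X=3) = 2162688/9765625
Sum = 65536/78125

P(X ≤ 3) = 65536/78125 ≈ 83.89%


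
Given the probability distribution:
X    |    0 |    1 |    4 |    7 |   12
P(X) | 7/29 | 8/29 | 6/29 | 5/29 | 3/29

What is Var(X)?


E[X] = 103/29
E[X²] = 781/29
Var(X) = E[X²] - (E[X])² = 781/29 - 10609/841 = 12040/841

Var(X) = 12040/841 ≈ 14.3163


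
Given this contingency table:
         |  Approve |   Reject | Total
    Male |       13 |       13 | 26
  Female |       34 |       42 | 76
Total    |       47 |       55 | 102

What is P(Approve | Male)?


P(Approve | Male) = 13/(13+13) = 13/26 = 1/2

P(Approve|Male) = 1/2 ≈ 50.00%


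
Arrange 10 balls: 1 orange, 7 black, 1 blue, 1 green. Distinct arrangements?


10!/(1!×7!×1!×1!) = 720

720


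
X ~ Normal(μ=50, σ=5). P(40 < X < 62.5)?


z₁=(40-50)/5=-2.0, z₂=(62.5-50)/5=2.5
P = Φ(2.5) - Φ(-2.0) = 0.993790 - 0.022750 = 0.971040 ≈ 0.9710

P(40 < X < 62.5) ≈ 0.9710


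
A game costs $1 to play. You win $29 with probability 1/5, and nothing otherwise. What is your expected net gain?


E[gain] = (29-1)×1/5 + (-1)×4/5
= 28/5 - 4/5 = 24/5

Expected net gain = $24/5 ≈ $4.80


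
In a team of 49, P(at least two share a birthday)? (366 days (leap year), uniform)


P(all different) = Π(366-i)/366 for i=0..48
= 0.034553
P(match) = 1 - 0.034553 = 0.965447

P ≈ 0.9654 ≈ 96.54%


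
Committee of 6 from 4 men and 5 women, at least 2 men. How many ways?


Count by #men:
  2M,4W: C(4,2)×C(5,4)=30
  3M,3W: C(4,3)×C(5,3)=40
  4M,2W: C(4,4)×C(5,2)=10
Total = 80

80


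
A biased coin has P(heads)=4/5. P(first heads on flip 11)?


Geometric: P(X=11) = (1-p)^(k-1)×p = (1/5)^10×4/5 = 4/48828125

P(X=11) = 4/48828125 ≈ 0.00%


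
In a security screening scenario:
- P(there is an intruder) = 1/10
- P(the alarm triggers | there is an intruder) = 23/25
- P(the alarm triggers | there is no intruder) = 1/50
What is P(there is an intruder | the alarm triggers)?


Using Bayes' theorem:
P(A|B) = P(B|A)·P(A) / P(B)

P(the alarm triggers) = 23/25 × 1/10 + 1/50 × 9/10
= 23/250 + 9/500 = 11/100

P(there is an intruder|the alarm triggers) = (23/250) / (11/100) = 46/55

P(there is an intruder|the alarm triggers) = 46/55 ≈ 83.64%


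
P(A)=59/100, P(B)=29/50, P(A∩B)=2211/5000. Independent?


P(A)×P(B) = 1711/5000
P(A∩B) = 2211/5000
Not equal → NOT independent

No, not independent


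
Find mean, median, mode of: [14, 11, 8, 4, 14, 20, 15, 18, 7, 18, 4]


Sorted: [4, 4, 7, 8, 11, 14, 14, 15, 18, 18, 20]
Mean = 133/11
Median = 14
Freq: {14: 2, 11: 1, 8: 1, 4: 2, 20: 1, 15: 1, 18: 2, 7: 1}
Mode: [4, 14, 18]

Mean=133/11, Median=14, Mode=[4, 14, 18]


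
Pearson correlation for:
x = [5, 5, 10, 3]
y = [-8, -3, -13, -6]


n=4, Σx=23, Σy=-30, Σxy=-203, Σx²=159, Σy²=278
r = (4×(-203) - 23×(-30))/√((4×159 - 23²)(4×278 - (-30)²))
= -122/√(107×212) = -122/√22684 ≈ -122/150.6121 ≈ -0.8100

r ≈ -0.8100


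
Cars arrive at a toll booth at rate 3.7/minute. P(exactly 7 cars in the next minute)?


Poisson(λ=3.7): P(X=7) = e^(-λ)×λ^k/k!
= e^(-3.7) × 3.7^7 / 7!
≈ 0.02472352647 × 9493.1877133 / 5040 ≈ 0.046568

P(X=7) ≈ 0.046568 ≈ 4.66%


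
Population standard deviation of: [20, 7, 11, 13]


Mean = 51/4
  (20-51/4)²=841/16
  (7-51/4)²=529/16
  (11-51/4)²=49/16
  (13-51/4)²=1/16
Σ(x-μ)² = 355/4
σ² = (355/4)/4 = 355/16

σ = √(355/16) ≈ 4.7104


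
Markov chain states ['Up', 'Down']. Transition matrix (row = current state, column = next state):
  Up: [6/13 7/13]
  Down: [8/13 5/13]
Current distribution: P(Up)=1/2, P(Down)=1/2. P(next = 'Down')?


P(next=Down) = Σᵢ P(now=i)×P(i→Down)
= 1/2×7/13 + 1/2×5/13
= 7/26 + 5/26 = 6/13

P = 6/13 ≈ 0.4615


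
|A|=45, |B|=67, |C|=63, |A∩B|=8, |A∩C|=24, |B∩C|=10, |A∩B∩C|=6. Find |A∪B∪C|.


|A∪B∪C| = 45+67+63-8-24-10+6 = 139

|A∪B∪C| = 139


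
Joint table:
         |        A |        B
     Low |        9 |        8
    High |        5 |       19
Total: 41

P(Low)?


P(Low) = (9+8)/41 = 17/41

P(Low) = 17/41 ≈ 41.46%


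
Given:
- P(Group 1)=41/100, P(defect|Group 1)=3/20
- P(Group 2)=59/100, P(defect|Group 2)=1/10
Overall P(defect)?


P(B) = Σ P(B|Aᵢ)×P(Aᵢ)
  3/20×41/100 = 123/2000
  1/10×59/100 = 59/1000
Sum = 241/2000

P(defect) = 241/2000 ≈ 12.05%


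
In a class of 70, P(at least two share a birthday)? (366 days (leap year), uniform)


P(all different) = Π(366-i)/366 for i=0..69
= 0.000858
P(match) = 1 - 0.000858 = 0.999142

P ≈ 0.9991 ≈ 99.91%


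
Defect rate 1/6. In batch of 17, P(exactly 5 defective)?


Binomial: P(X=5) = C(17,5)×p^5×(1-p)^12
= 6188 × 1/7776 × 244140625/2176782336 = 377685546875/4231664861184

P(X=5) = 377685546875/4231664861184 ≈ 8.93%


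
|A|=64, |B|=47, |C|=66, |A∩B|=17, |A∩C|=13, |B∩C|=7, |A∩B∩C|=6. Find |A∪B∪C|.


|A∪B∪C| = 64+47+66-17-13-7+6 = 146

|A∪B∪C| = 146


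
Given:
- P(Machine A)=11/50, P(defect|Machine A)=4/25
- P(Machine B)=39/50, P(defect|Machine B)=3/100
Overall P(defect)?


P(B) = Σ P(B|Aᵢ)×P(Aᵢ)
  4/25×11/50 = 22/625
  3/100×39/50 = 117/5000
Sum = 293/5000

P(defect) = 293/5000 ≈ 5.86%


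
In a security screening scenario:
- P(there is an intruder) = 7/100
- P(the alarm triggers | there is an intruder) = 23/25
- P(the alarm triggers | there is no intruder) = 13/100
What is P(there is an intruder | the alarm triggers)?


Using Bayes' theorem:
P(A|B) = P(B|A)·P(A) / P(B)

P(the alarm triggers) = 23/25 × 7/100 + 13/100 × 93/100
= 161/2500 + 1209/10000 = 1853/10000

P(there is an intruder|the alarm triggers) = (161/2500) / (1853/10000) = 644/1853

P(there is an intruder|the alarm triggers) = 644/1853 ≈ 34.75%


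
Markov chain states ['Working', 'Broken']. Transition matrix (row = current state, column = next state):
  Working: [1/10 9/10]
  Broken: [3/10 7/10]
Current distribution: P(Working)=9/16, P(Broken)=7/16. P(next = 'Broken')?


P(next=Broken) = Σᵢ P(now=i)×P(i→Broken)
= 9/16×9/10 + 7/16×7/10
= 81/160 + 49/160 = 13/16

P = 13/16 ≈ 0.8125


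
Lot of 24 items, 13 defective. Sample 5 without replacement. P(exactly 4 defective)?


Hypergeometric: C(13,4)×C(11,1)/C(24,5)
= 715×11/42504 = 715/3864

P(X=4) = 715/3864 ≈ 18.50%


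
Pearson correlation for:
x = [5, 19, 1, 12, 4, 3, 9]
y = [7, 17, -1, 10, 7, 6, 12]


n=7, Σx=53, Σy=58, Σxy=631, Σx²=637, Σy²=668
r = (7×631 - 53×58)/√((7×637 - 53²)(7×668 - 58²))
= 1343/√(1650×1312) = 1343/√2164800 ≈ 1343/1471.3259 ≈ 0.9128

r ≈ 0.9128


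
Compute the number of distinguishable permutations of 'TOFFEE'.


Letters: 6, freq: {'T': 1, 'O': 1, 'F': 2, 'E': 2}
6!/(1!×1!×2!×2!) = 720/4 = 180

180


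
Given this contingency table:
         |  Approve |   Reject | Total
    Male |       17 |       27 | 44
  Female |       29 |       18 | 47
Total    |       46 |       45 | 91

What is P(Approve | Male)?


P(Approve | Male) = 17/(17+27) = 17/44

P(Approve|Male) = 17/44 ≈ 38.64%


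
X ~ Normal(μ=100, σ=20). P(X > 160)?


z = (160-100)/20 = 3.0
P(X > 160) = 1 - P(Z ≤ 3.0) = 1 - 0.9987 = 0.0013

P(X > 160) ≈ 0.0013


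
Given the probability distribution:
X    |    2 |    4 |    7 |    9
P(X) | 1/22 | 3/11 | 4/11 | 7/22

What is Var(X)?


E[X] = 145/22
E[X²] = 1059/22
Var(X) = E[X²] - (E[X])² = 1059/22 - 21025/484 = 2273/484

Var(X) = 2273/484 ≈ 4.6963


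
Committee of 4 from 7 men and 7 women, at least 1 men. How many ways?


Count by #men:
  1M,3W: C(7,1)×C(7,3)=245
  2M,2W: C(7,2)×C(7,2)=441
  3M,1W: C(7,3)×C(7,1)=245
  4M,0W: C(7,4)×C(7,0)=35
Total = 966

966


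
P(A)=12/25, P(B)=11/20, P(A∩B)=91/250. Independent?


P(A)×P(B) = 33/125
P(A∩B) = 91/250
Not equal → NOT independent

No, not independent


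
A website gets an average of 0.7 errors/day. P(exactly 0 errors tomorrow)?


Poisson(λ=0.7): P(X=0) = e^(-λ)×λ^k/k!
= e^(-0.7) × 0.7^0 / 0!
≈ 0.4965853038 × 1 / 1 ≈ 0.496585

P(X=0) ≈ 0.496585 ≈ 49.66%


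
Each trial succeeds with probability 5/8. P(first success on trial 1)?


Geometric: P(X=1) = (1-p)^(k-1)×p = (3/8)^0×5/8 = 5/8

P(X=1) = 5/8 ≈ 62.50%


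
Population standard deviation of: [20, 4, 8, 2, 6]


Mean = 40/5 = 8
  (20-8)²=144
  (4-8)²=16
  (8-8)²=0
  (2-8)²=36
  (6-8)²=4
Σ(x-μ)² = 200
σ² = 200/5 = 40

σ = √(40) ≈ 6.3246


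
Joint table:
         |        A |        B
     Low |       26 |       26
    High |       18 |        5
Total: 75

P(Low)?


P(Low) = (26+26)/75 = 52/75

P(Low) = 52/75 ≈ 69.33%


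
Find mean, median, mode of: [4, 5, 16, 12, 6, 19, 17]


Sorted: [4, 5, 6, 12, 16, 17, 19]
Mean = 79/7
Median = 12
Freq: {4: 1, 5: 1, 16: 1, 12: 1, 6: 1, 19: 1, 17: 1}
Mode: No mode

Mean=79/7, Median=12, Mode=No mode


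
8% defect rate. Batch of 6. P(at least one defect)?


P(all good) = (23/25)^6 = 148035889/244140625
P(≥1 defect) = 96104736/244140625

P = 96104736/244140625 ≈ 39.36%


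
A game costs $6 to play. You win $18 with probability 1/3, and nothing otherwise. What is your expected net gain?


E[gain] = (18-6)×1/3 + (-6)×2/3
= 4 - 4 = 0

Expected net gain = $0 ≈ $0.00


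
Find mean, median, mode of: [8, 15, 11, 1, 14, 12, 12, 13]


Sorted: [1, 8, 11, 12, 12, 13, 14, 15]
Mean = 86/8 = 43/4
Median = 12
Freq: {8: 1, 15: 1, 11: 1, 1: 1, 14: 1, 12: 2, 13: 1}
Mode: [12]

Mean=43/4, Median=12, Mode=12


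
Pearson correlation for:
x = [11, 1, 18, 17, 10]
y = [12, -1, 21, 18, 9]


n=5, Σx=57, Σy=59, Σxy=905, Σx²=835, Σy²=991
r = (5×905 - 57×59)/√((5×835 - 57²)(5×991 - 59²))
= 1162/√(926×1474) = 1162/√1364924 ≈ 1162/1168.2996 ≈ 0.9946

r ≈ 0.9946


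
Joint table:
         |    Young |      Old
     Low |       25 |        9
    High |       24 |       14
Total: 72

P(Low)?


P(Low) = (25+9)/72 = 34/72 = 17/36

P(Low) = 17/36 ≈ 47.22%


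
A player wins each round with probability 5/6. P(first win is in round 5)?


Geometric: P(X=5) = (1-p)^(k-1)×p = (1/6)^4×5/6 = 5/7776

P(X=5) = 5/7776 ≈ 0.06%


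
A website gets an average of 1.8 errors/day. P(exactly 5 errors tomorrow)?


Poisson(λ=1.8): P(X=5) = e^(-λ)×λ^k/k!
= e^(-1.8) × 1.8^5 / 5!
≈ 0.1652988882 × 18.89568 / 120 ≈ 0.026029

P(X=5) ≈ 0.026029 ≈ 2.60%


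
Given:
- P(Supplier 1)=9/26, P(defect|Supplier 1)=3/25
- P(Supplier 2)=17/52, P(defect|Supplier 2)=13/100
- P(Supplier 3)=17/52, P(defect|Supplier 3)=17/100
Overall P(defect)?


P(B) = Σ P(B|Aᵢ)×P(Aᵢ)
  3/25×9/26 = 27/650
  13/100×17/52 = 17/400
  17/100×17/52 = 289/5200
Sum = 363/2600

P(defect) = 363/2600 ≈ 13.96%


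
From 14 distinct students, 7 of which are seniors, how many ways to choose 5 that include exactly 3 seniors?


Choose 3 of the 7 seniors and 2 of the other 7 students:
C(7,3)×C(7,2) = 35×21 = 735

735


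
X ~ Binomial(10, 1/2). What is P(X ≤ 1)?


P(X ≤ 1) = Σ P(X=i) for i=0..1
P(X=0) = 1/1024
P(X=1) = 5/512
Sum = 11/1024

P(X ≤ 1) = 11/1024 ≈ 1.07%


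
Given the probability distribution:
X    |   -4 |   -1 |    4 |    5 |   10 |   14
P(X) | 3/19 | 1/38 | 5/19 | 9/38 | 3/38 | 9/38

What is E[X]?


E[X] = Σ x·P(X=x)
= (-4)×(3/19) + (-1)×(1/38) + (4)×(5/19) + (5)×(9/38) + (10)×(3/38) + (14)×(9/38)
= 108/19

E[X] = 108/19


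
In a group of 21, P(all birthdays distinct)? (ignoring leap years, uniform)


P(all different) = Π(365-i)/365 for i=0..20
= (365/365)×(364/365)×...×(345/365)
= 0.556312

P ≈ 0.5563 ≈ 55.63%


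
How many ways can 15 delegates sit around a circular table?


Circular arrangements of 15 distinct objects: fix one position to break rotational symmetry.
(n-1)! = 14! = 87178291200

87178291200


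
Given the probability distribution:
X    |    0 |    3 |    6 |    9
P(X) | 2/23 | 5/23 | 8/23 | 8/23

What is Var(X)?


E[X] = 135/23
E[X²] = 981/23
Var(X) = E[X²] - (E[X])² = 981/23 - 18225/529 = 4338/529

Var(X) = 4338/529 ≈ 8.2004


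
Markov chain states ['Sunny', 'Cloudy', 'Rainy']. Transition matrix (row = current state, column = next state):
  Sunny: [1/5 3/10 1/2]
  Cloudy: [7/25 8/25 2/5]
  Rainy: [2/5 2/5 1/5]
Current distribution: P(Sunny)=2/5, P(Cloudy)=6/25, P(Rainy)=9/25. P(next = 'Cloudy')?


P(next=Cloudy) = Σᵢ P(now=i)×P(i→Cloudy)
= 2/5×3/10 + 6/25×8/25 + 9/25×2/5
= 3/25 + 48/625 + 18/125 = 213/625

P = 213/625 ≈ 0.3408


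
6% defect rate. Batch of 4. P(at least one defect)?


P(all good) = (47/50)^4 = 4879681/6250000
P(≥1 defect) = 1370319/6250000

P = 1370319/6250000 ≈ 21.93%


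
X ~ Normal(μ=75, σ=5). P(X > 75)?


z = (75-75)/5 = 0.0
P(X > 75) = 1 - P(Z ≤ 0.0) = 1 - 0.5000 = 0.5000

P(X > 75) ≈ 0.5000


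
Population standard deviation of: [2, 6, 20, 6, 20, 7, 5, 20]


Mean = 86/8 = 43/4
  (2-43/4)²=1225/16
  (6-43/4)²=361/16
  (20-43/4)²=1369/16
  (6-43/4)²=361/16
  (20-43/4)²=1369/16
  (7-43/4)²=225/16
  (5-43/4)²=529/16
  (20-43/4)²=1369/16
Σ(x-μ)² = 851/2
σ² = (851/2)/8 = 851/16

σ = √(851/16) ≈ 7.2930


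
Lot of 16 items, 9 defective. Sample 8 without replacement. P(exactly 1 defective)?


Hypergeometric: C(9,1)×C(7,7)/C(16,8)
= 9×1/12870 = 1/1430

P(X=1) = 1/1430 ≈ 0.07%


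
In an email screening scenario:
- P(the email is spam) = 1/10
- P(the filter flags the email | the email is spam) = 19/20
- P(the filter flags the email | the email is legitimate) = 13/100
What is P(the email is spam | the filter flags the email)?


Using Bayes' theorem:
P(A|B) = P(B|A)·P(A) / P(B)

P(the filter flags the email) = 19/20 × 1/10 + 13/100 × 9/10
= 19/200 + 117/1000 = 53/250

P(the email is spam|the filter flags the email) = (19/200) / (53/250) = 95/212

P(the email is spam|the filter flags the email) = 95/212 ≈ 44.81%


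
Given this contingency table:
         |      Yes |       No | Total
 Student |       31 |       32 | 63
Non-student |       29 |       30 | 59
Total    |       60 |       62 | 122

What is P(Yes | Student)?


P(Yes | Student) = 31/(31+32) = 31/63

P(Yes|Student) = 31/63 ≈ 49.21%


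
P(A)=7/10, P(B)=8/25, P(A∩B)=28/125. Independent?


P(A)×P(B) = 28/125
P(A∩B) = 28/125
Equal ✓ → Independent

Yes, independent


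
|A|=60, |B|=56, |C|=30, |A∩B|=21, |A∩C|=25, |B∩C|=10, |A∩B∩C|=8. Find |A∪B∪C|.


|A∪B∪C| = 60+56+30-21-25-10+8 = 98

|A∪B∪C| = 98


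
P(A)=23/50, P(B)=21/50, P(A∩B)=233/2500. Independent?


P(A)×P(B) = 483/2500
P(A∩B) = 233/2500
Not equal → NOT independent

No, not independent


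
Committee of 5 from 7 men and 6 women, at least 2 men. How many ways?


Count by #men:
  2M,3W: C(7,2)×C(6,3)=420
  3M,2W: C(7,3)×C(6,2)=525
  4M,1W: C(7,4)×C(6,1)=210
  5M,0W: C(7,5)×C(6,0)=21
Total = 1176

1176


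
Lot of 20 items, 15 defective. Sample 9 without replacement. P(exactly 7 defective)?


Hypergeometric: C(15,7)×C(5,2)/C(20,9)
= 6435×10/167960 = 495/1292

P(X=7) = 495/1292 ≈ 38.31%


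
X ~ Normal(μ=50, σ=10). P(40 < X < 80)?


z₁=(40-50)/10=-1.0, z₂=(80-50)/10=3.0
P = Φ(3.0) - Φ(-1.0) = 0.998650 - 0.158655 = 0.839995 ≈ 0.8400

P(40 < X < 80) ≈ 0.8400


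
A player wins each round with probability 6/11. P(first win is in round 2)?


Geometric: P(X=2) = (1-p)^(k-1)×p = (5/11)^1×6/11 = 30/121

P(X=2) = 30/121 ≈ 24.79%


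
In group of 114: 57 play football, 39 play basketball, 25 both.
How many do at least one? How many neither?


|A∪B| = 57+39-25 = 71
Neither = 114-71 = 43

At least one: 71; Neither: 43


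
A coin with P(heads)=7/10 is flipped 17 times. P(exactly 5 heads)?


Binomial: P(X=5) = C(17,5)×p^5×(1-p)^12
= 6188 × 16807/100000 × 531441/1000000000000 = 13817693988189/25000000000000000

P(X=5) = 13817693988189/25000000000000000 ≈ 0.06%


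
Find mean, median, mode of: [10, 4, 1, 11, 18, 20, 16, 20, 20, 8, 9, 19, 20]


Sorted: [1, 4, 8, 9, 10, 11, 16, 18, 19, 20, 20, 20, 20]
Mean = 176/13
Median = 16
Freq: {10: 1, 4: 1, 1: 1, 11: 1, 18: 1, 20: 4, 16: 1, 8: 1, 9: 1, 19: 1}
Mode: [20]

Mean=176/13, Median=16, Mode=20


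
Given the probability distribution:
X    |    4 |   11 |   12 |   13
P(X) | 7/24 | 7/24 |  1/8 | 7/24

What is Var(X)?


E[X] = 29/3
E[X²] = 429/4
Var(X) = E[X²] - (E[X])² = 429/4 - 841/9 = 497/36

Var(X) = 497/36 ≈ 13.8056


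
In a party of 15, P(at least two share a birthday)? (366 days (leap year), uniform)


P(all different) = Π(366-i)/366 for i=0..14
= 0.747702
P(match) = 1 - 0.747702 = 0.252298

P ≈ 0.2523 ≈ 25.23%


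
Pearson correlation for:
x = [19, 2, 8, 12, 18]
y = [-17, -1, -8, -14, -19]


n=5, Σx=59, Σy=-59, Σxy=-899, Σx²=897, Σy²=911
r = (5×(-899) - 59×(-59))/√((5×897 - 59²)(5×911 - (-59)²))
= -1014/√(1004×1074) = -1014/√1078296 ≈ -1014/1038.4103 ≈ -0.9765

r ≈ -0.9765


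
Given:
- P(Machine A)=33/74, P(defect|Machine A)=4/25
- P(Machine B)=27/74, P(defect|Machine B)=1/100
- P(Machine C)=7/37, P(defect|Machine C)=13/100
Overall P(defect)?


P(B) = Σ P(B|Aᵢ)×P(Aᵢ)
  4/25×33/74 = 66/925
  1/100×27/74 = 27/7400
  13/100×7/37 = 91/3700
Sum = 737/7400

P(defect) = 737/7400 ≈ 9.96%


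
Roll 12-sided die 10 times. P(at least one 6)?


P(no 6)^10 = (11/12)^10 = 25937424601/61917364224
P(≥1) = 1 - 25937424601/61917364224 = 35979939623/61917364224

P = 35979939623/61917364224 ≈ 58.11%


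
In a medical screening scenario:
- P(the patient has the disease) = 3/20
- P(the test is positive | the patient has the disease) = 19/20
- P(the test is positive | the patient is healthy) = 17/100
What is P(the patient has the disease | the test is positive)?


Using Bayes' theorem:
P(A|B) = P(B|A)·P(A) / P(B)

P(the test is positive) = 19/20 × 3/20 + 17/100 × 17/20
= 57/400 + 289/2000 = 287/1000

P(the patient has the disease|the test is positive) = (57/400) / (287/1000) = 285/574

P(the patient has the disease|the test is positive) = 285/574 ≈ 49.65%


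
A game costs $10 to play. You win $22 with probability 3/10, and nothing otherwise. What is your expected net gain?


E[gain] = (22-10)×3/10 + (-10)×7/10
= 18/5 - 7 = -17/5

Expected net gain = $-17/5 ≈ $-3.40


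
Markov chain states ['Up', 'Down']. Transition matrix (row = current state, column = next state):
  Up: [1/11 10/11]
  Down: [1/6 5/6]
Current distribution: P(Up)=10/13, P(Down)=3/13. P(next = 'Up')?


P(next=Up) = Σᵢ P(now=i)×P(i→Up)
= 10/13×1/11 + 3/13×1/6
= 10/143 + 1/26 = 31/286

P = 31/286 ≈ 0.1084


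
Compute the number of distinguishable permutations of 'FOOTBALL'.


Letters: 8, freq: {'F': 1, 'O': 2, 'T': 1, 'B': 1, 'A': 1, 'L': 2}
8!/(1!×2!×1!×1!×1!×2!) = 40320/4 = 10080

10080


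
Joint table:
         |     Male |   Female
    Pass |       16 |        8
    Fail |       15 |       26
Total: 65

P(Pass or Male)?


P(Pass∨Male) = P(Pass) + P(Male) - P(Pass∧Male)
= (24 + 31 - 16)/65 = 39/65 = 3/5

P = 3/5 ≈ 60.00%


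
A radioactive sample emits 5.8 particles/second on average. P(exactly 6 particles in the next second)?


Poisson(λ=5.8): P(X=6) = e^(-λ)×λ^k/k!
= e^(-5.8) × 5.8^6 / 6!
≈ 0.003027554745 × 38068.692544 / 720 ≈ 0.160076

P(X=6) ≈ 0.160076 ≈ 16.01%


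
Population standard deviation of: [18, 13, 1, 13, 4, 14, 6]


Mean = 69/7
  (18-69/7)²=3249/49
  (13-69/7)²=484/49
  (1-69/7)²=3844/49
  (13-69/7)²=484/49
  (4-69/7)²=1681/49
  (14-69/7)²=841/49
  (6-69/7)²=729/49
Σ(x-μ)² = 1616/7
σ² = (1616/7)/7 = 1616/49

σ = √(1616/49) ≈ 5.7428


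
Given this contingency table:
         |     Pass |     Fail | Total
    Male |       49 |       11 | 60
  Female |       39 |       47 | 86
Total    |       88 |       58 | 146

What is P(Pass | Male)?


P(Pass | Male) = 49/(49+11) = 49/60

P(Pass|Male) = 49/60 ≈ 81.67%


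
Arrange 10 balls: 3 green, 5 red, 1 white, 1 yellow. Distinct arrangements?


10!/(3!×5!×1!×1!) = 5040

5040


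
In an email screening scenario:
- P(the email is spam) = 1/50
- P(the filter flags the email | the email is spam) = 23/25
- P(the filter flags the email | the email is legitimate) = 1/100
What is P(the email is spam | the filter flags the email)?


Using Bayes' theorem:
P(A|B) = P(B|A)·P(A) / P(B)

P(the filter flags the email) = 23/25 × 1/50 + 1/100 × 49/50
= 23/1250 + 49/5000 = 141/5000

P(the email is spam|the filter flags the email) = (23/1250) / (141/5000) = 92/141

P(the email is spam|the filter flags the email) = 92/141 ≈ 65.25%


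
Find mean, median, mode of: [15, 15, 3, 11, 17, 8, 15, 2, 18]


Sorted: [2, 3, 8, 11, 15, 15, 15, 17, 18]
Mean = 104/9
Median = 15
Freq: {15: 3, 3: 1, 11: 1, 17: 1, 8: 1, 2: 1, 18: 1}
Mode: [15]

Mean=104/9, Median=15, Mode=15


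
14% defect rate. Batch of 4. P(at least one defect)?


P(all good) = (43/50)^4 = 3418801/6250000
P(≥1 defect) = 2831199/6250000

P = 2831199/6250000 ≈ 45.30%


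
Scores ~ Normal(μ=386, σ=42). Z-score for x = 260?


z = (x - μ)/σ = (260 - 386)/42 = -3.0

z = -3.0


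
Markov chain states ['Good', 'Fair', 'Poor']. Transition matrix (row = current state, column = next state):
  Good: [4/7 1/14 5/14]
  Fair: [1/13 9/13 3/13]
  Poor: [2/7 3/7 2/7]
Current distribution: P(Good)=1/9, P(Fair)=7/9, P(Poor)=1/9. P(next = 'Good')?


P(next=Good) = Σᵢ P(now=i)×P(i→Good)
= 1/9×4/7 + 7/9×1/13 + 1/9×2/7
= 4/63 + 7/117 + 2/63 = 127/819

P = 127/819 ≈ 0.1551


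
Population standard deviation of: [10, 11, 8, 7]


Mean = 36/4 = 9
  (10-9)²=1
  (11-9)²=4
  (8-9)²=1
  (7-9)²=4
Σ(x-μ)² = 10
σ² = 10/4 = 5/2

σ = √(5/2) ≈ 1.5811


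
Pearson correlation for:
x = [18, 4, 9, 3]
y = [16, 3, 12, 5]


n=4, Σx=34, Σy=36, Σxy=423, Σx²=430, Σy²=434
r = (4×423 - 34×36)/√((4×430 - 34²)(4×434 - 36²))
= 468/√(564×440) = 468/√248160 ≈ 468/498.1566 ≈ 0.9395

r ≈ 0.9395


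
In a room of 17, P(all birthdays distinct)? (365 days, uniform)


P(all different) = Π(365-i)/365 for i=0..16
= (365/365)×(364/365)×...×(349/365)
= 0.684992

P ≈ 0.6850 ≈ 68.50%


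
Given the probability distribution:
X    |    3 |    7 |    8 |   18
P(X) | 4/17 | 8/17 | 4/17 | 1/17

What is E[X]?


E[X] = Σ x·P(X=x)
= (3)×(4/17) + (7)×(8/17) + (8)×(4/17) + (18)×(1/17)
= 118/17

E[X] = 118/17


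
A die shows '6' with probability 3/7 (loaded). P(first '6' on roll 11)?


Geometric: P(X=11) = (1-p)^(k-1)×p = (4/7)^10×3/7 = 3145728/1977326743

P(X=11) = 3145728/1977326743 ≈ 0.16%


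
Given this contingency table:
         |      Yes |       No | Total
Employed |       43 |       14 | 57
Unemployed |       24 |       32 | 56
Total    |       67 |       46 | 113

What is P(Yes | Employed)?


P(Yes | Employed) = 43/(43+14) = 43/57

P(Yes|Employed) = 43/57 ≈ 75.44%


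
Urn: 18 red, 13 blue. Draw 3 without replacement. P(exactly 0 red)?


Hypergeometric: C(18,0)×C(13,3)/C(31,3)
= 1×286/4495 = 286/4495

P(X=0) = 286/4495 ≈ 6.36%


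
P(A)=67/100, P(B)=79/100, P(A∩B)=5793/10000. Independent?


P(A)×P(B) = 5293/10000
P(A∩B) = 5793/10000
Not equal → NOT independent

No, not independent


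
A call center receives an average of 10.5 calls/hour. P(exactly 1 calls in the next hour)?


Poisson(λ=10.5): P(X=1) = e^(-λ)×λ^k/k!
= e^(-10.5) × 10.5^1 / 1!
≈ 2.753644935e-05 × 10.5 / 1 ≈ 0.000289

P(X=1) ≈ 0.000289 ≈ 0.03%


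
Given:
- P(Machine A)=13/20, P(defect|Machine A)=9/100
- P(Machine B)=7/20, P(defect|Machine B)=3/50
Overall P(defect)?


P(B) = Σ P(B|Aᵢ)×P(Aᵢ)
  9/100×13/20 = 117/2000
  3/50×7/20 = 21/1000
Sum = 159/2000

P(defect) = 159/2000 ≈ 7.95%


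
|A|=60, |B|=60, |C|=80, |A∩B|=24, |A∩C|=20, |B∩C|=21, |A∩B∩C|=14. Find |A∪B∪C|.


|A∪B∪C| = 60+60+80-24-20-21+14 = 149

|A∪B∪C| = 149


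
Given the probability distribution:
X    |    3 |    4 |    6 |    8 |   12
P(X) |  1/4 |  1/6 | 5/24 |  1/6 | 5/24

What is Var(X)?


E[X] = 13/2
E[X²] = 637/12
Var(X) = E[X²] - (E[X])² = 637/12 - 169/4 = 65/6

Var(X) = 65/6 ≈ 10.8333


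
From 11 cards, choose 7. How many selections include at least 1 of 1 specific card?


Complement: C(11,7) - C(10,7) = 330 - 120 = 210

210


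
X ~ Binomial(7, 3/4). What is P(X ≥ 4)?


P(X ≥ 4) = Σ P(X=i) for i=4..7
P(X=4) = 2835/16384
P(X=5) = 5103/16384
P(X=6) = 5103/16384
P(X=7) = 2187/16384
Sum = 3807/4096

P(X ≥ 4) = 3807/4096 ≈ 92.94%


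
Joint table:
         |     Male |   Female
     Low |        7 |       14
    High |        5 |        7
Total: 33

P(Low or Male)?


P(Low∨Male) = P(Low) + P(Male) - P(Low∧Male)
= (21 + 12 - 7)/33 = 26/33

P = 26/33 ≈ 78.79%


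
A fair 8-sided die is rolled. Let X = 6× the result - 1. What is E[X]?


E[die] = (1+8)/2 = 9/2
E[X] = 6×9/2 - 1 = 26

E[X] = 26


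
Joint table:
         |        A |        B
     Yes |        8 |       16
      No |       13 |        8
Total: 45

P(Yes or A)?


P(Yes∨A) = P(Yes) + P(A) - P(Yes∧A)
= (24 + 21 - 8)/45 = 37/45

P = 37/45 ≈ 82.22%


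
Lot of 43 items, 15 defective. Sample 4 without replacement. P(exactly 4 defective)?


Hypergeometric: C(15,4)×C(28,0)/C(43,4)
= 1365×1/123410 = 39/3526

P(X=4) = 39/3526 ≈ 1.11%


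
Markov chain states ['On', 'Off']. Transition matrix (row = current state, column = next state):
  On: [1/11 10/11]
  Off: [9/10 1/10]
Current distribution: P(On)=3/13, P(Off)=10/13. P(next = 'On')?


P(next=On) = Σᵢ P(now=i)×P(i→On)
= 3/13×1/11 + 10/13×9/10
= 3/143 + 9/13 = 102/143

P = 102/143 ≈ 0.7133


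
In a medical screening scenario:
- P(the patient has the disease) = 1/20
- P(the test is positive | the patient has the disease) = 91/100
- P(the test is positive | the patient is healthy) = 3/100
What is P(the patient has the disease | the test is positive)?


Using Bayes' theorem:
P(A|B) = P(B|A)·P(A) / P(B)

P(the test is positive) = 91/100 × 1/20 + 3/100 × 19/20
= 91/2000 + 57/2000 = 37/500

P(the patient has the disease|the test is positive) = (91/2000) / (37/500) = 91/148

P(the patient has the disease|the test is positive) = 91/148 ≈ 61.49%


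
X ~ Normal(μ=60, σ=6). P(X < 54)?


z = (54-60)/6 = -1.0
P(Z < -1.0) = 0.1587

P(X < 54) ≈ 0.1587


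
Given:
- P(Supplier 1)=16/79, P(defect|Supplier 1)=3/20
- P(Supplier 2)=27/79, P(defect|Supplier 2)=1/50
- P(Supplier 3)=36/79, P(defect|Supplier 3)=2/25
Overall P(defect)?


P(B) = Σ P(B|Aᵢ)×P(Aᵢ)
  3/20×16/79 = 12/395
  1/50×27/79 = 27/3950
  2/25×36/79 = 72/1975
Sum = 291/3950

P(defect) = 291/3950 ≈ 7.37%


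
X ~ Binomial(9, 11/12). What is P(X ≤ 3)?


P(X ≤ 3) = Σ P(X=i) for i=0..3
P(X=0) = 1/5159780352
P(X=1) = 11/573308928
P(X=2) = 121/143327232
P(X=3) = 9317/429981696
Sum = 29065/1289945088

P(X ≤ 3) = 29065/1289945088 ≈ 0.00%


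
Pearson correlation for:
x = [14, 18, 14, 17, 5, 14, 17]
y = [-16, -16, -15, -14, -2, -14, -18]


n=7, Σx=99, Σy=-95, Σxy=-1472, Σx²=1515, Σy²=1457
r = (7×(-1472) - 99×(-95))/√((7×1515 - 99²)(7×1457 - (-95)²))
= -899/√(804×1174) = -899/√943896 ≈ -899/971.5431 ≈ -0.9253

r ≈ -0.9253


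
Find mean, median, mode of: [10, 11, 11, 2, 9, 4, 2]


Sorted: [2, 2, 4, 9, 10, 11, 11]
Mean = 49/7 = 7
Median = 9
Freq: {10: 1, 11: 2, 2: 2, 9: 1, 4: 1}
Mode: [2, 11]

Mean=7, Median=9, Mode=[2, 11]


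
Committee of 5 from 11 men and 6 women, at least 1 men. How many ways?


Count by #men:
  1M,4W: C(11,1)×C(6,4)=165
  2M,3W: C(11,2)×C(6,3)=1100
  3M,2W: C(11,3)×C(6,2)=2475
  4M,1W: C(11,4)×C(6,1)=1980
  5M,0W: C(11,5)×C(6,0)=462
Total = 6182

6182


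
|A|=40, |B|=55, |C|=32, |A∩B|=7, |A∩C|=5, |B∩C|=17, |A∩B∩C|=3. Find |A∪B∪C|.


|A∪B∪C| = 40+55+32-7-5-17+3 = 101

|A∪B∪C| = 101


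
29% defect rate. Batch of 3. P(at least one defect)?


P(all good) = (71/100)^3 = 357911/1000000
P(≥1 defect) = 642089/1000000

P = 642089/1000000 ≈ 64.21%


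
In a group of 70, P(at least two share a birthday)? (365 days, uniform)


P(all different) = Π(365-i)/365 for i=0..69
= 0.000840
P(match) = 1 - 0.000840 = 0.999160

P ≈ 0.9992 ≈ 99.92%


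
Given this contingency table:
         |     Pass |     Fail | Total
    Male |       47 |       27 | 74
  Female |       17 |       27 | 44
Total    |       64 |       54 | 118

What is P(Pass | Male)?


P(Pass | Male) = 47/(47+27) = 47/74

P(Pass|Male) = 47/74 ≈ 63.51%


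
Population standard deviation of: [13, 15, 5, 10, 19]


Mean = 62/5
  (13-62/5)²=9/25
  (15-62/5)²=169/25
  (5-62/5)²=1369/25
  (10-62/5)²=144/25
  (19-62/5)²=1089/25
Σ(x-μ)² = 556/5
σ² = (556/5)/5 = 556/25

σ = √(556/25) ≈ 4.7159


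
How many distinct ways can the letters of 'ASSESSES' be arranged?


Letters: 8, freq: {'A': 1, 'S': 5, 'E': 2}
8!/(1!×5!×2!) = 40320/240 = 168

168


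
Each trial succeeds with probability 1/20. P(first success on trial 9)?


Geometric: P(X=9) = (1-p)^(k-1)×p = (19/20)^8×1/20 = 16983563041/512000000000

P(X=9) = 16983563041/512000000000 ≈ 3.32%


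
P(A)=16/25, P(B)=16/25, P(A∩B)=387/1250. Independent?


P(A)×P(B) = 256/625
P(A∩B) = 387/1250
Not equal → NOT independent

No, not independent


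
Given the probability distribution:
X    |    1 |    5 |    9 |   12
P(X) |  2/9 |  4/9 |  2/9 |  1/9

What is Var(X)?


E[X] = 52/9
E[X²] = 136/3
Var(X) = E[X²] - (E[X])² = 136/3 - 2704/81 = 968/81

Var(X) = 968/81 ≈ 11.9506


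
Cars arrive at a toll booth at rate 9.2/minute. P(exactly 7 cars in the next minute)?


Poisson(λ=9.2): P(X=7) = e^(-λ)×λ^k/k!
= e^(-9.2) × 9.2^7 / 7!
≈ 0.0001010394018 × 5578466.01236 / 5040 ≈ 0.111834

P(X=7) ≈ 0.111834 ≈ 11.18%


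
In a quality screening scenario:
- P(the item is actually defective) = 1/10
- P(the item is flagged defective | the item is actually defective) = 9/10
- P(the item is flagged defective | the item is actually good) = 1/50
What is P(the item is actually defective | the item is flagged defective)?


Using Bayes' theorem:
P(A|B) = P(B|A)·P(A) / P(B)

P(the item is flagged defective) = 9/10 × 1/10 + 1/50 × 9/10
= 9/100 + 9/500 = 27/250

P(the item is actually defective|the item is flagged defective) = (9/100) / (27/250) = 5/6

P(the item is actually defective|the item is flagged defective) = 5/6 ≈ 83.33%


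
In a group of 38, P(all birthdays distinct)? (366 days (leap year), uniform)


P(all different) = Π(366-i)/366 for i=0..37
= (366/366)×(365/366)×...×(329/366)
= 0.136703

P ≈ 0.1367 ≈ 13.67%


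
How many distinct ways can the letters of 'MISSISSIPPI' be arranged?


Letters: 11, freq: {'M': 1, 'I': 4, 'S': 4, 'P': 2}
11!/(1!×4!×4!×2!) = 39916800/1152 = 34650

34650


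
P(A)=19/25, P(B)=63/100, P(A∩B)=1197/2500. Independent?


P(A)×P(B) = 1197/2500
P(A∩B) = 1197/2500
Equal ✓ → Independent

Yes, independent


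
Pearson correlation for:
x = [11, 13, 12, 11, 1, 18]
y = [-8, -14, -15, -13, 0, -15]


n=6, Σx=66, Σy=-65, Σxy=-863, Σx²=880, Σy²=879
r = (6×(-863) - 66×(-65))/√((6×880 - 66²)(6×879 - (-65)²))
= -888/√(924×1049) = -888/√969276 ≈ -888/984.5182 ≈ -0.9020

r ≈ -0.9020


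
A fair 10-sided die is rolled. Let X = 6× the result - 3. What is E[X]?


E[die] = (1+10)/2 = 11/2
E[X] = 6×11/2 - 3 = 30

E[X] = 30


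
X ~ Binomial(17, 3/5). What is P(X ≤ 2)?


P(X ≤ 2) = Σ P(X=i) for i=0..2
P(X=0) = 131072/762939453125
P(X=1) = 3342336/762939453125
P(X=2) = 40108032/762939453125
Sum = 8716288/152587890625

P(X ≤ 2) = 8716288/152587890625 ≈ 0.01%


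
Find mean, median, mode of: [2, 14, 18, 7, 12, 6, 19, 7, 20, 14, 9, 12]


Sorted: [2, 6, 7, 7, 9, 12, 12, 14, 14, 18, 19, 20]
Mean = 140/12 = 35/3
Median = 12
Freq: {2: 1, 14: 2, 18: 1, 7: 2, 12: 2, 6: 1, 19: 1, 20: 1, 9: 1}
Mode: [7, 12, 14]

Mean=35/3, Median=12, Mode=[7, 12, 14]


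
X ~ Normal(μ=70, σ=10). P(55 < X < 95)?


z₁=(55-70)/10=-1.5, z₂=(95-70)/10=2.5
P = Φ(2.5) - Φ(-1.5) = 0.993790 - 0.066807 = 0.926983 ≈ 0.9270

P(55 < X < 95) ≈ 0.9270


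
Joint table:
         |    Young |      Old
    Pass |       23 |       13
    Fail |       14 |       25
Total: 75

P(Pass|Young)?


P(Pass|Young) = 23/(23+14) = 23/37

P = 23/37 ≈ 62.16%


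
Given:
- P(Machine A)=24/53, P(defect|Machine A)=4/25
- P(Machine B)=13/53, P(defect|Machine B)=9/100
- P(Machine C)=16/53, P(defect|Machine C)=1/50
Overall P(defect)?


P(B) = Σ P(B|Aᵢ)×P(Aᵢ)
  4/25×24/53 = 96/1325
  9/100×13/53 = 117/5300
  1/50×16/53 = 8/1325
Sum = 533/5300

P(defect) = 533/5300 ≈ 10.06%


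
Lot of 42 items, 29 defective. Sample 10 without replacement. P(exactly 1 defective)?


Hypergeometric: C(29,1)×C(13,9)/C(42,10)
= 29×715/1471442973 = 145/10289811

P(X=1) = 145/10289811 ≈ 0.00%


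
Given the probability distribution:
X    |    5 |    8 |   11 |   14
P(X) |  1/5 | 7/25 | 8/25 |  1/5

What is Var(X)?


E[X] = 239/25
E[X²] = 2521/25
Var(X) = E[X²] - (E[X])² = 2521/25 - 57121/625 = 5904/625

Var(X) = 5904/625 ≈ 9.4464


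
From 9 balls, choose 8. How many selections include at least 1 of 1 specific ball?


Complement: C(9,8) - C(8,8) = 9 - 1 = 8

8


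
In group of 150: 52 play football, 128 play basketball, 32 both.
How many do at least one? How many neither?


|A∪B| = 52+128-32 = 148
Neither = 150-148 = 2

At least one: 148; Neither: 2


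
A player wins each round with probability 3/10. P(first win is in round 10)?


Geometric: P(X=10) = (1-p)^(k-1)×p = (7/10)^9×3/10 = 121060821/10000000000

P(X=10) = 121060821/10000000000 ≈ 1.21%


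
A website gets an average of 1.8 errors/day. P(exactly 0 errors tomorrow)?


Poisson(λ=1.8): P(X=0) = e^(-λ)×λ^k/k!
= e^(-1.8) × 1.8^0 / 0!
≈ 0.1652988882 × 1 / 1 ≈ 0.165299

P(X=0) ≈ 0.165299 ≈ 16.53%


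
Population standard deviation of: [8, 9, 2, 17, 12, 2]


Mean = 50/6 = 25/3
  (8-25/3)²=1/9
  (9-25/3)²=4/9
  (2-25/3)²=361/9
  (17-25/3)²=676/9
  (12-25/3)²=121/9
  (2-25/3)²=361/9
Σ(x-μ)² = 508/3
σ² = (508/3)/6 = 254/9

σ = √(254/9) ≈ 5.3125


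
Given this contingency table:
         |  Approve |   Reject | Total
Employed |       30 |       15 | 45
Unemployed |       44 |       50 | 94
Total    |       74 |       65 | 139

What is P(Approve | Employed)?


P(Approve | Employed) = 30/(30+15) = 30/45 = 2/3

P(Approve|Employed) = 2/3 ≈ 66.67%


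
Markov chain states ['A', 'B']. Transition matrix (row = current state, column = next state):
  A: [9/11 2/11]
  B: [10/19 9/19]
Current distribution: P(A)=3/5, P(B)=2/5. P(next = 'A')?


P(next=A) = Σᵢ P(now=i)×P(i→A)
= 3/5×9/11 + 2/5×10/19
= 27/55 + 4/19 = 733/1045

P = 733/1045 ≈ 0.7014


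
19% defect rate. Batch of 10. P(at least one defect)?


P(all good) = (81/100)^10 = 12157665459056928801/100000000000000000000
P(≥1 defect) = 87842334540943071199/100000000000000000000

P = 87842334540943071199/100000000000000000000 ≈ 87.84%


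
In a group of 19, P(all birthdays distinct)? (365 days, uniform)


P(all different) = Π(365-i)/365 for i=0..18
= (365/365)×(364/365)×...×(347/365)
= 0.620881

P ≈ 0.6209 ≈ 62.09%


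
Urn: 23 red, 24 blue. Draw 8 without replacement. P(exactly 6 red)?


Hypergeometric: C(23,6)×C(24,2)/C(47,8)
= 100947×276/314457495 = 36708/414305

P(X=6) = 36708/414305 ≈ 8.86%


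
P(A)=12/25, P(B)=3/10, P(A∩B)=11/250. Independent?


P(A)×P(B) = 18/125
P(A∩B) = 11/250
Not equal → NOT independent

No, not independent


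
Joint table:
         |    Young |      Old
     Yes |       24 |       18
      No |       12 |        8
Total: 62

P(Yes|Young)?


P(Yes|Young) = 24/(24+12) = 24/36 = 2/3

P = 2/3 ≈ 66.67%


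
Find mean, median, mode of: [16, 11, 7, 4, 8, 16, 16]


Sorted: [4, 7, 8, 11, 16, 16, 16]
Mean = 78/7
Median = 11
Freq: {16: 3, 11: 1, 7: 1, 4: 1, 8: 1}
Mode: [16]

Mean=78/7, Median=11, Mode=16


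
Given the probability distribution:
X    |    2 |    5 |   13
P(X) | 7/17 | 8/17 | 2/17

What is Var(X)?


E[X] = 80/17
E[X²] = 566/17
Var(X) = E[X²] - (E[X])² = 566/17 - 6400/289 = 3222/289

Var(X) = 3222/289 ≈ 11.1488


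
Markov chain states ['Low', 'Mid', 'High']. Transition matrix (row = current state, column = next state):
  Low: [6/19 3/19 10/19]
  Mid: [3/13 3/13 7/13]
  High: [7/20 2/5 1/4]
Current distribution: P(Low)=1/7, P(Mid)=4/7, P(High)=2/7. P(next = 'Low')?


P(next=Low) = Σᵢ P(now=i)×P(i→Low)
= 1/7×6/19 + 4/7×3/13 + 2/7×7/20
= 6/133 + 12/91 + 1/10 = 4789/17290

P = 4789/17290 ≈ 0.2770


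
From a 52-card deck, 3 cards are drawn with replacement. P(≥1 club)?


P(not a club) = 39/52 = 3/4
P(none in 3 draws) = (3/4)^3 = 27/64
P(≥1 club) = 1 - 27/64 = 37/64

P = 37/64 ≈ 57.81%


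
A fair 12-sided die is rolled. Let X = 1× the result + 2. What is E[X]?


E[die] = (1+12)/2 = 13/2
E[X] = 1×13/2 + 2 = 17/2

E[X] = 17/2


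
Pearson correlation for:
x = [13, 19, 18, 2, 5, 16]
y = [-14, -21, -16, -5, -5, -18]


n=6, Σx=73, Σy=-79, Σxy=-1192, Σx²=1139, Σy²=1267
r = (6×(-1192) - 73×(-79))/√((6×1139 - 73²)(6×1267 - (-79)²))
= -1385/√(1505×1361) = -1385/√2048305 ≈ -1385/1431.1901 ≈ -0.9677

r ≈ -0.9677


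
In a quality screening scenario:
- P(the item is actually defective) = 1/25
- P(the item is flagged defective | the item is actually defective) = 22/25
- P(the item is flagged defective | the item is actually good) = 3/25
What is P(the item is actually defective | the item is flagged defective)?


Using Bayes' theorem:
P(A|B) = P(B|A)·P(A) / P(B)

P(the item is flagged defective) = 22/25 × 1/25 + 3/25 × 24/25
= 22/625 + 72/625 = 94/625

P(the item is actually defective|the item is flagged defective) = (22/625) / (94/625) = 11/47

P(the item is actually defective|the item is flagged defective) = 11/47 ≈ 23.40%


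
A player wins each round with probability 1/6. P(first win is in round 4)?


Geometric: P(X=4) = (1-p)^(k-1)×p = (5/6)^3×1/6 = 125/1296

P(X=4) = 125/1296 ≈ 9.65%


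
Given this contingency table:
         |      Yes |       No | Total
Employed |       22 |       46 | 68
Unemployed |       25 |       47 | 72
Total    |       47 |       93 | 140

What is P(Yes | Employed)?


P(Yes | Employed) = 22/(22+46) = 22/68 = 11/34

P(Yes|Employed) = 11/34 ≈ 32.35%
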